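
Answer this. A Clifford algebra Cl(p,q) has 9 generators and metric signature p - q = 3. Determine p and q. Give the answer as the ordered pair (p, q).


We need p + q = 9 and p - q = 3.
Adding: 2p = 9 + 3 = 12, so p = 6.
Then q = 9 - 6 = 3.
(p, q) = (6, 3)


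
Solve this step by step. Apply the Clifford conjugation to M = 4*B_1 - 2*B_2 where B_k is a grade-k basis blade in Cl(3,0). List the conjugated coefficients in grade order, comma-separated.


Clifford conjugate sign for grade k: (-1)^(k(k+1)/2)
Grade 1: (-1)^(1*2/2) = (-1)^1 = -1, coeff 4 -> -4
Grade 2: (-1)^(2*3/2) = (-1)^3 = -1, coeff -2 -> 2
Conjugated coefficients: -4, 2


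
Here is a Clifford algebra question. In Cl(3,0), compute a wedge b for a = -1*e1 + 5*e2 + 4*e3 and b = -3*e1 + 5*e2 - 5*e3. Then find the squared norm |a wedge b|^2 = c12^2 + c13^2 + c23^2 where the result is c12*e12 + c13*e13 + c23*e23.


a wedge b = (a1*b2 - a2*b1)*e12 + (a1*b3 - a3*b1)*e13 + (a2*b3 - a3*b2)*e23
e12 coeff: (-1)*5 - 5*(-3) = -5 - (-15) = 10
e13 coeff: (-1)*(-5) - 4*(-3) = 5 - (-12) = 17
e23 coeff: 5*(-5) - 4*5 = -25 - 20 = -45
|a wedge b|^2 = 10^2 + 17^2 + (-45)^2
= 100 + 289 + 2025
= 2414


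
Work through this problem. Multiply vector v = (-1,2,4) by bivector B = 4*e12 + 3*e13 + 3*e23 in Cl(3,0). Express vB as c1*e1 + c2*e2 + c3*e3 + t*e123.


vB has grade-1 (vector) and grade-3 (trivector) parts: vB = (v _| B) + (v ^ B).
Vector part <vB>_1:
  e1: -v2*b12 - v3*b13 = -(2)*(4) - (4)*(3) = -20
  e2: v1*b12 - v3*b23 = (-1)*(4) - (4)*(3) = -16
  e3: v1*b13 + v2*b23 = (-1)*(3) + (2)*(3) = 3
Trivector part <vB>_3:
  e123: v1*b23 - v2*b13 + v3*b12 = (-1)*(3) - (2)*(3) + (4)*(4) = 7
vB = -20*e1 - 16*e2 + 3*e3 + 7*e123


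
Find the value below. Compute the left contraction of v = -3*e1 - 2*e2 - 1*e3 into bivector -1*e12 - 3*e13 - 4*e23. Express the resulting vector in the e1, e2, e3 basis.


Left contraction v _| B = <vB>_1 (grade-1 part of the geometric product vB).
Using e1_|e12 = e2, e2_|e12 = -e1, e1_|e13 = e3, e3_|e13 = -e1, e2_|e23 = e3, e3_|e23 = -e2:
e1 coeff: -v2*b12 - v3*b13 = -(-2)*(-1) - (-1)*(-3) = -5
e2 coeff: v1*b12 - v3*b23 = (-3)*(-1) - (-1)*(-4) = -1
e3 coeff: v1*b13 + v2*b23 = (-3)*(-3) + (-2)*(-4) = 17
v _| B = -5*e1 - 1*e2 + 17*e3


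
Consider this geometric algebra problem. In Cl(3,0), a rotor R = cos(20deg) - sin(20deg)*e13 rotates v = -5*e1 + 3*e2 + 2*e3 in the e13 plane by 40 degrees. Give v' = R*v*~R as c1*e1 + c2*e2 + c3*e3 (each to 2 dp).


Rotor R = cos(20deg) - sin(20deg)*e13
Rotation angle theta = 2 * 20 = 40 degrees in the e13 plane (e1 -> e3).
The component perpendicular to the plane (e2) is invariant: v'_2 = v2 = 3.00
cos(40deg) = 0.7660, sin(40deg) = 0.6428
v'_1 = v1*cos(theta) - v3*sin(theta) = -5*0.7660 - 2*0.6428 = -5.12
v'_3 = v1*sin(theta) + v3*cos(theta) = -5*0.6428 + 2*0.7660 = -1.68
v' = -5.12*e1 + 3.00*e2 - 1.68*e3


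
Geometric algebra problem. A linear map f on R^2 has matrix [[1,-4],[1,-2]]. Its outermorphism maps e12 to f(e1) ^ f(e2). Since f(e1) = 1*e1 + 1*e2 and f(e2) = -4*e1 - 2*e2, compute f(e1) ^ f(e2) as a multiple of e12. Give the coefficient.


The outermorphism of a linear map f sends e1^e2 to f(e1)^f(e2).
f(e1) = 1*e1 + 1*e2
f(e2) = -4*e1 - 2*e2
f(e1) ^ f(e2) = (1*e1 + 1*e2) ^ (-4*e1 - 2*e2)
= 1*(-2)*e12 + 1*(-4)*e21
= (-2 - (-4))*e12
= 2*e12
Coefficient = 2


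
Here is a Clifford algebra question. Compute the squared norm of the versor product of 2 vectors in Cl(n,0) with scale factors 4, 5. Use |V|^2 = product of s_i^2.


Each vector v_i has |v_i|^2 = s_i^2
Squared scales: 4^2 = 16, 5^2 = 25
|V|^2 = 16 * 25
= 400


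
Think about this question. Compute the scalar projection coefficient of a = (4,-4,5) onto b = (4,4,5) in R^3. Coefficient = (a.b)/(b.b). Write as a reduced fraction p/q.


Projection coefficient = (a . b) / (b . b)
a . b = 4*4 + (-4)*4 + 5*5
= 16 + (-16) + 25 = 25
b . b = 4^2 + 4^2 + 5^2
= 16 + 16 + 25 = 57
Coefficient = 25/57
In lowest terms: 25/57


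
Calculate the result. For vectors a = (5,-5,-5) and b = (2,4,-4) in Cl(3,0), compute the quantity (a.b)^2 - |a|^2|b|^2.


a . b = 5*2 + (-5)*4 + (-5)*(-4)
= 10 + (-20) + 20 = 10
|a|^2 = 5^2 + (-5)^2 + (-5)^2 = 75
|b|^2 = 2^2 + 4^2 + (-4)^2 = 36
(a.b)^2 = 10^2 = 100
|a|^2 * |b|^2 = 75 * 36 = 2700
Result = 100 - 2700 = -2600


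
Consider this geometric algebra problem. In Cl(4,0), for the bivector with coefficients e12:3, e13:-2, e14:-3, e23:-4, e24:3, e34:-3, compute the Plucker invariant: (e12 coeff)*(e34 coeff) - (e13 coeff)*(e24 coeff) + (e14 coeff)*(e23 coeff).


Plucker relation: af - be + cd
a*f = 3*(-3) = -9
b*e = (-2)*3 = -6
c*d = (-3)*(-4) = 12
af - be + cd = -9 - (-6) + 12
= 9


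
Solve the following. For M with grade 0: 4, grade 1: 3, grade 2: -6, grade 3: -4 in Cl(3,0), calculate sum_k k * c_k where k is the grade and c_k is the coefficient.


Grade-weighted sum = sum of grade_k * coefficient_k
0*4 = 0
1*3 = 3
2*(-6) = -12
3*(-4) = -12
Total = 0 + 3 + (-12) + (-12) = -21


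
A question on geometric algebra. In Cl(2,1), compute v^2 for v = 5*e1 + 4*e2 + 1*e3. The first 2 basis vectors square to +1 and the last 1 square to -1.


v^2 = sum of c_i^2 * e_i^2
Positive signature terms (e_i^2 = +1): 5^2 + 4^2 = 41
Negative signature terms (e_j^2 = -1): 1^2 = 1
v^2 = 41 - 1 = 40


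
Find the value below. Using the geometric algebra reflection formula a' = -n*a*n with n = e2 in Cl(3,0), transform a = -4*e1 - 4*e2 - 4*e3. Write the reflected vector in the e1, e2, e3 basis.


Reflection formula: a' = -n*a*n, with n = e2 (unit vector, n^2 = 1).
For reflection through hyperplane perp to e2:
The component along e2 flips sign, others stay.
a = (-4, -4, -4)
a' = (-4, 4, -4)
a' = -4*e1 + 4*e2 - 4*e3


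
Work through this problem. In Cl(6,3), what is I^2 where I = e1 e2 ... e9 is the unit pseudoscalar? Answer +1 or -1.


The pseudoscalar I = e1...e_n (product of all n generators) of Cl(p,q) satisfies I^2 = (-1)^(q + n(n-1)/2).
p = 6, q = 3, n = p + q = 9
n(n-1)/2 = 9 * 8 / 2 = 36
Exponent = q + n(n-1)/2 = 3 + 36 = 39
I^2 = (-1)^39 = -1


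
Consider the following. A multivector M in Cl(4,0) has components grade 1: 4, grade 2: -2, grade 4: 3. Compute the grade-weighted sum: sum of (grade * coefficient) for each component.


Grade-weighted sum = sum of grade_k * coefficient_k
1*4 = 4
2*(-2) = -4
4*3 = 12
Total = 4 + (-4) + 12 = 12


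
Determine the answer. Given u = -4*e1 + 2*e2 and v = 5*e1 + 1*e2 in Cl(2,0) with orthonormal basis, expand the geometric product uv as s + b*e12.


Expand: (-4*e1 + 2*e2)(5*e1 + 1*e2)
= (-4)*5*e1e1 + (-4)*1*e1e2 + 2*5*e2e1 + 2*1*e2e2
Using e1^2 = e2^2 = 1, e2e1 = -e1e2:
Scalar part s = (-4)*5 + 2*1 = -20 + 2 = -18
Bivector part b = (-4)*1 - 2*5 = -4 - 10 = -14
uv = -18 - 14*e12


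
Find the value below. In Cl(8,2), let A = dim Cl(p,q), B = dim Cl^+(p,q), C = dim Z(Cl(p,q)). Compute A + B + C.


n = 8 + 2 = 10
Total dim = 2^10 = 1024
Even subalgebra dim = 2^9 = 512
n is even, so center dim = 1
Sum = 1024 + 512 + 1 = 1537


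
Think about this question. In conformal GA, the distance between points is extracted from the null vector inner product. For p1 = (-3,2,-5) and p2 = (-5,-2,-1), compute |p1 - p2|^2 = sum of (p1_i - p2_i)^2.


p1 - p2 = (2, 4, -4)
|p1 - p2|^2 = 2^2 + 4^2 + (-4)^2
= 4 + 16 + 16
= 36


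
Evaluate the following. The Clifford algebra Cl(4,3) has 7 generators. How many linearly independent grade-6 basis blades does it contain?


Number of grade-k basis blades in Cl(p,q) with n = p + q is C(n, k).
n = 4 + 3 = 7
C(7, 6) = 7! / (6! * 1!)
= 5040 / (720 * 1)
= 7


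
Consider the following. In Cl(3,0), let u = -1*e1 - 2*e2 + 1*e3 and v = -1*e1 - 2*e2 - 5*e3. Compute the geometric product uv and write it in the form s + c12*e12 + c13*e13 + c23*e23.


In Cl(3,0): e_i^2 = 1, e_ie_j = -e_je_i for i != j.
Scalar part = u . v = (-1)*(-1) + (-2)*(-2) + 1*(-5)
= 1 + 4 + (-5) = 0
e12 coeff = (-1)*(-2) - (-2)*(-1) = 2 - 2 = 0
e13 coeff = (-1)*(-5) - 1*(-1) = 5 - (-1) = 6
e23 coeff = (-2)*(-5) - 1*(-2) = 10 - (-2) = 12
uv = 0 + 0*e12 + 6*e13 + 12*e23


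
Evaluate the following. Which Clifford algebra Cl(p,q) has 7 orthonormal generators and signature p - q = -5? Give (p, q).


We need p + q = 7 and p - q = -5.
Adding: 2p = 7 + (-5) = 2, so p = 1.
Then q = 7 - 1 = 6.
(p, q) = (1, 6)


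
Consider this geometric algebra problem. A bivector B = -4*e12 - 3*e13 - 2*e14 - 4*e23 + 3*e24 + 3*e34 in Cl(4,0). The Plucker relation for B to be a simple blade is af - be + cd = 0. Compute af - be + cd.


Plucker relation: af - be + cd
a*f = (-4)*3 = -12
b*e = (-3)*3 = -9
c*d = (-2)*(-4) = 8
af - be + cd = -12 - (-9) + 8
= 5


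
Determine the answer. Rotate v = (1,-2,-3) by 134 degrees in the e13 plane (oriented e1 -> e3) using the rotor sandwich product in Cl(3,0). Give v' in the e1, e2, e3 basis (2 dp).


Rotor R = cos(67deg) - sin(67deg)*e13
Rotation angle theta = 2 * 67 = 134 degrees in the e13 plane (e1 -> e3).
The component perpendicular to the plane (e2) is invariant: v'_2 = v2 = -2.00
cos(134deg) = -0.6947, sin(134deg) = 0.7193
v'_1 = v1*cos(theta) - v3*sin(theta) = 1*(-0.6947) - (-3)*0.7193 = 1.46
v'_3 = v1*sin(theta) + v3*cos(theta) = 1*0.7193 + (-3)*(-0.6947) = 2.80
v' = 1.46*e1 - 2.00*e2 + 2.80*e3


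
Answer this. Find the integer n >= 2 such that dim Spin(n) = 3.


dim Spin(n) = dim so(n) = n(n-1)/2.
Solve n(n-1)/2 = 3, i.e. n^2 - n - 6 = 0.
Discriminant = 1 + 8*3 = 25
n = (1 + sqrt(25))/2 = (1 + 5)/2 = 3


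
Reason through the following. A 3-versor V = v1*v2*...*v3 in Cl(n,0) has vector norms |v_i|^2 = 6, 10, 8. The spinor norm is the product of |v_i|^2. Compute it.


Spinor norm N(V) = |v1|^2 * |v2|^2 * ... * |v3|^2
= 6 * 10 * 8
Running product: 6, 60, 480
N(V) = 480


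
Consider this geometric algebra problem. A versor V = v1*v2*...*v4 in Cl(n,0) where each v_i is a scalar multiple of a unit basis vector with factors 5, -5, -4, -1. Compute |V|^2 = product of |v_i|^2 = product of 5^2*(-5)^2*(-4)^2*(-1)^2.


Each vector v_i has |v_i|^2 = s_i^2
Squared scales: 5^2 = 25, (-5)^2 = 25, (-4)^2 = 16, (-1)^2 = 1
|V|^2 = 25 * 25 * 16 * 1
= 10000


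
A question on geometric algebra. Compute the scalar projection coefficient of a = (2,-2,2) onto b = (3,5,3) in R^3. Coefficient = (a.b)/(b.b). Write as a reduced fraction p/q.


Projection coefficient = (a . b) / (b . b)
a . b = 2*3 + (-2)*5 + 2*3
= 6 + (-10) + 6 = 2
b . b = 3^2 + 5^2 + 3^2
= 9 + 25 + 9 = 43
Coefficient = 2/43
In lowest terms: 2/43


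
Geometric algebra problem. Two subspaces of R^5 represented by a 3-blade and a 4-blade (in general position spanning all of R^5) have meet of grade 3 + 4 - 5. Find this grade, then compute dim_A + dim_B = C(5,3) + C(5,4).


Meet grade = grade(A) + grade(B) - n
= 3 + 4 - 5 = 2
C(5,3) = 10
C(5,4) = 5
dim_A + dim_B = 10 + 5 = 15


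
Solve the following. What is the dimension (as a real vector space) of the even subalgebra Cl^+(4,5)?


Even subalgebra dimension = 2^(n-1)
n = 4 + 5 = 9
2^(9 - 1) = 2^8 = 256
Verification: sum of C(9,k) for even k = 1 + 36 + 126 + 84 + 9 = 256
Result = 256


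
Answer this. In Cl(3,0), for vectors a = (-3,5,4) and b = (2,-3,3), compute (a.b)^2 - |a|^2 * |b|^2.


a . b = (-3)*2 + 5*(-3) + 4*3
= -6 + (-15) + 12 = -9
|a|^2 = (-3)^2 + 5^2 + 4^2 = 50
|b|^2 = 2^2 + (-3)^2 + 3^2 = 22
(a.b)^2 = (-9)^2 = 81
|a|^2 * |b|^2 = 50 * 22 = 1100
Result = 81 - 1100 = -1019


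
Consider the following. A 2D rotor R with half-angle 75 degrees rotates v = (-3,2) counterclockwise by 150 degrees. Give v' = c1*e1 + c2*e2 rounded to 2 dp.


Rotor R = cos(75deg) - sin(75deg)*e12
Rotation angle theta = 2 * 75 = 150 degrees
v' = R*v*~R rotates v by theta.
cos(150deg) = -0.8660, sin(150deg) = 0.5000
v'_1 = -3*cos(150deg) - 2*sin(150deg)
= -3*(-0.8660) - 2*0.5000
= 1.60
v'_2 = -3*sin(150deg) + 2*cos(150deg)
= -3*0.5000 + 2*(-0.8660)
= -3.23
v' = 1.60*e1 - 3.23*e2


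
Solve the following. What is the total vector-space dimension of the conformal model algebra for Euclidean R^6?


The conformal model of R^6 uses Cl(7,1): the 6 Euclidean generators plus two extra orthogonal generators e+ (e+^2 = +1) and e- (e-^2 = -1), from which the null vectors e0, einf are built.
Number of generators m = 6 + 2 = 8.
dim Cl(p,q) = 2^m = 2^8 = 256


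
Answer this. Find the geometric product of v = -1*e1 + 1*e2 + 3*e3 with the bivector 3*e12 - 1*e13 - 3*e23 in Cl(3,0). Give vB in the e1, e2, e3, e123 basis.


vB has grade-1 (vector) and grade-3 (trivector) parts: vB = (v _| B) + (v ^ B).
Vector part <vB>_1:
  e1: -v2*b12 - v3*b13 = -(1)*(3) - (3)*(-1) = 0
  e2: v1*b12 - v3*b23 = (-1)*(3) - (3)*(-3) = 6
  e3: v1*b13 + v2*b23 = (-1)*(-1) + (1)*(-3) = -2
Trivector part <vB>_3:
  e123: v1*b23 - v2*b13 + v3*b12 = (-1)*(-3) - (1)*(-1) + (3)*(3) = 13
vB = 0*e1 + 6*e2 - 2*e3 + 13*e123


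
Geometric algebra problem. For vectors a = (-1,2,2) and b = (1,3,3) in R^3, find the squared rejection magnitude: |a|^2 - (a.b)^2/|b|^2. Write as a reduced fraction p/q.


|a|^2 = (-1)^2 + 2^2 + 2^2 = 9
|b|^2 = 1^2 + 3^2 + 3^2 = 19
a . b = (-1)*1 + 2*3 + 2*3 = 11
(a.b)^2 = 11^2 = 121
|rej|^2 = 9 - 121/19
= (171 - 121)/19
= 50/19
In lowest terms: 50/19


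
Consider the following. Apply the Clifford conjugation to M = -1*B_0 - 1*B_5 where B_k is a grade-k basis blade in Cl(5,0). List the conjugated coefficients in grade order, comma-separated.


Clifford conjugate sign for grade k: (-1)^(k(k+1)/2)
Grade 0: (-1)^(0*1/2) = (-1)^0 = 1, coeff -1 -> -1
Grade 5: (-1)^(5*6/2) = (-1)^15 = -1, coeff -1 -> 1
Conjugated coefficients: -1, 1


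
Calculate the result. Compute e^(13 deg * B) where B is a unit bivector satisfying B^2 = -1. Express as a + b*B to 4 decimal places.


For a unit bivector B with B^2 = -1, the exponential series gives
e^(theta*B) = cos(theta) + sin(theta)*B (the GA analogue of Euler's formula).
theta = 13 degrees = 0.226893 rad
cos(13 deg) = 0.9744
sin(13 deg) = 0.2250
exp(theta*B) = 0.9744 + 0.2250*B


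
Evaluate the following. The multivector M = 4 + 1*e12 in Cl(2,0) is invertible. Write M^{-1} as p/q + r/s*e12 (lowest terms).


M = 4 + 1*e12, where e12^2 = -1.
Since M commutes with its reverse ~M = a - b*e12, M * ~M = a^2 - b^2*e12^2 = a^2 + b^2.
So M^{-1} = ~M / (a^2 + b^2) = (a - b*e12)/(a^2 + b^2).
a^2 + b^2 = 16 + 1 = 17
Scalar part = 4/17 = 4/17
Bivector coeff = -1/17 = -1/17
M^{-1} = 4/17 - 1/17*e12


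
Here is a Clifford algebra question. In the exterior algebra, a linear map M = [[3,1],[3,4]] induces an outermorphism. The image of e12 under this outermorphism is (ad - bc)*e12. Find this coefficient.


The outermorphism of a linear map f sends e1^e2 to f(e1)^f(e2).
f(e1) = 3*e1 + 3*e2
f(e2) = 1*e1 + 4*e2
f(e1) ^ f(e2) = (3*e1 + 3*e2) ^ (1*e1 + 4*e2)
= 3*4*e12 + 3*1*e21
= (12 - 3)*e12
= 9*e12
Coefficient = 9


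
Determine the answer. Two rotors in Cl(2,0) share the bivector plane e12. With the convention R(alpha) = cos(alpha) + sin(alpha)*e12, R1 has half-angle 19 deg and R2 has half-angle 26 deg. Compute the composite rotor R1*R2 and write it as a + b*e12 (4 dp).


Same-plane rotors commute and their half-angles add:
R1*R2 = cos(a1 + a2) + sin(a1 + a2)*e12.
a1 + a2 = 19 + 26 = 45 deg
cos(45 deg) = 0.7071
sin(45 deg) = 0.7071
R1*R2 = 0.7071 + 0.7071*e12


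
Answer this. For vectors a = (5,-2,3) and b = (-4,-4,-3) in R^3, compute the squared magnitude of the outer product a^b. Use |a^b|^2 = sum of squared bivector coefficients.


a wedge b = (a1*b2 - a2*b1)*e12 + (a1*b3 - a3*b1)*e13 + (a2*b3 - a3*b2)*e23
e12 coeff: 5*(-4) - (-2)*(-4) = -20 - 8 = -28
e13 coeff: 5*(-3) - 3*(-4) = -15 - (-12) = -3
e23 coeff: (-2)*(-3) - 3*(-4) = 6 - (-12) = 18
|a wedge b|^2 = (-28)^2 + (-3)^2 + 18^2
= 784 + 9 + 324
= 1117


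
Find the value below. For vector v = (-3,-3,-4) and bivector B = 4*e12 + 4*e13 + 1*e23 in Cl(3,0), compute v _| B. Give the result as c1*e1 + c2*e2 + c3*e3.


Left contraction v _| B = <vB>_1 (grade-1 part of the geometric product vB).
Using e1_|e12 = e2, e2_|e12 = -e1, e1_|e13 = e3, e3_|e13 = -e1, e2_|e23 = e3, e3_|e23 = -e2:
e1 coeff: -v2*b12 - v3*b13 = -(-3)*(4) - (-4)*(4) = 28
e2 coeff: v1*b12 - v3*b23 = (-3)*(4) - (-4)*(1) = -8
e3 coeff: v1*b13 + v2*b23 = (-3)*(4) + (-3)*(1) = -15
v _| B = 28*e1 - 8*e2 - 15*e3


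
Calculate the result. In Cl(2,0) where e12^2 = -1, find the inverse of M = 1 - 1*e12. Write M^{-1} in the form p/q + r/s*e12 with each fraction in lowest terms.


M = 1 - 1*e12, where e12^2 = -1.
Since M commutes with its reverse ~M = a - b*e12, M * ~M = a^2 - b^2*e12^2 = a^2 + b^2.
So M^{-1} = ~M / (a^2 + b^2) = (a - b*e12)/(a^2 + b^2).
a^2 + b^2 = 1 + 1 = 2
Scalar part = 1/2 = 1/2
Bivector coeff = 1/2 = 1/2
M^{-1} = 1/2 + 1/2*e12


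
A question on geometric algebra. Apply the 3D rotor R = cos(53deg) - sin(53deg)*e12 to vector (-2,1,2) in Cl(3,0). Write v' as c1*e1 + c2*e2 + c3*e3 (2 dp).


Rotor R = cos(53deg) - sin(53deg)*e12
Rotation angle theta = 2 * 53 = 106 degrees in the e12 plane (e1 -> e2).
The component perpendicular to the plane (e3) is invariant: v'_3 = v3 = 2.00
cos(106deg) = -0.2756, sin(106deg) = 0.9613
v'_1 = v1*cos(theta) - v2*sin(theta) = -2*(-0.2756) - 1*0.9613 = -0.41
v'_2 = v1*sin(theta) + v2*cos(theta) = -2*0.9613 + 1*(-0.2756) = -2.20
v' = -0.41*e1 - 2.20*e2 + 2.00*e3


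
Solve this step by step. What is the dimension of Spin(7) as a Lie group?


Spin(n) double-covers SO(n); both have Lie algebra so(n) of dimension n(n-1)/2.
n = 7
n(n-1) = 7 * 6 = 42
dim Spin(7) = 42/2 = 21


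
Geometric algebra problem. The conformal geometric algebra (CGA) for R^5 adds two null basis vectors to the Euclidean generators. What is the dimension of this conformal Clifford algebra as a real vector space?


The conformal model of R^5 uses Cl(6,1): the 5 Euclidean generators plus two extra orthogonal generators e+ (e+^2 = +1) and e- (e-^2 = -1), from which the null vectors e0, einf are built.
Number of generators m = 5 + 2 = 7.
dim Cl(p,q) = 2^m = 2^7 = 128


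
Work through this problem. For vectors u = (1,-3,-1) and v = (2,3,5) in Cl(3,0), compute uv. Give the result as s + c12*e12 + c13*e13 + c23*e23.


In Cl(3,0): e_i^2 = 1, e_ie_j = -e_je_i for i != j.
Scalar part = u . v = 1*2 + (-3)*3 + (-1)*5
= 2 + (-9) + (-5) = -12
e12 coeff = 1*3 - (-3)*2 = 3 - (-6) = 9
e13 coeff = 1*5 - (-1)*2 = 5 - (-2) = 7
e23 coeff = (-3)*5 - (-1)*3 = -15 - (-3) = -12
uv = -12 + 9*e12 + 7*e13 - 12*e23


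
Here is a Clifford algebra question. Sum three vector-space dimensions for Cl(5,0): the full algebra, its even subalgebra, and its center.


n = 5 + 0 = 5
Total dim = 2^5 = 32
Even subalgebra dim = 2^4 = 16
n is odd, so center dim = 2
Sum = 32 + 16 + 2 = 50


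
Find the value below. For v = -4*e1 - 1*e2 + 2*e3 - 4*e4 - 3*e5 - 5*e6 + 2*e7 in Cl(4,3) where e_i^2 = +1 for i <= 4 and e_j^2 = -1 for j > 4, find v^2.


v^2 = sum of c_i^2 * e_i^2
Positive signature terms (e_i^2 = +1): (-4)^2 + (-1)^2 + 2^2 + (-4)^2 = 37
Negative signature terms (e_j^2 = -1): (-3)^2 + (-5)^2 + 2^2 = 38
v^2 = 37 - 38 = -1


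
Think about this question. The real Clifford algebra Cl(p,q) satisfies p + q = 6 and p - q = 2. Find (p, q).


We need p + q = 6 and p - q = 2.
Adding: 2p = 6 + 2 = 8, so p = 4.
Then q = 6 - 4 = 2.
(p, q) = (4, 2)


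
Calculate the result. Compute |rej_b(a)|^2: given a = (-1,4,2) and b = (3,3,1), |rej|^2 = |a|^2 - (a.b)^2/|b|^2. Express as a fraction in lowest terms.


|a|^2 = (-1)^2 + 4^2 + 2^2 = 21
|b|^2 = 3^2 + 3^2 + 1^2 = 19
a . b = (-1)*3 + 4*3 + 2*1 = 11
(a.b)^2 = 11^2 = 121
|rej|^2 = 21 - 121/19
= (399 - 121)/19
= 278/19
In lowest terms: 278/19


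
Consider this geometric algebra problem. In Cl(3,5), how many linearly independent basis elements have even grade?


Even subalgebra dimension = 2^(n-1)
n = 3 + 5 = 8
2^(8 - 1) = 2^7 = 128
Verification: sum of C(8,k) for even k = 1 + 28 + 70 + 28 + 1 = 128
Result = 128


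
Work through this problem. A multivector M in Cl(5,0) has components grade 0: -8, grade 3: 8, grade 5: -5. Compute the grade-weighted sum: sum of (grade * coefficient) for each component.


Grade-weighted sum = sum of grade_k * coefficient_k
0*(-8) = 0
3*8 = 24
5*(-5) = -25
Total = 0 + 24 + (-25) = -1


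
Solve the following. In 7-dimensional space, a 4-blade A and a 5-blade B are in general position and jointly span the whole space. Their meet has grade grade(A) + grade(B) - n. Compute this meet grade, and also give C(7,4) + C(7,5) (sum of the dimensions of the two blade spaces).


Meet grade = grade(A) + grade(B) - n
= 4 + 5 - 7 = 2
C(7,4) = 35
C(7,5) = 21
dim_A + dim_B = 35 + 21 = 56


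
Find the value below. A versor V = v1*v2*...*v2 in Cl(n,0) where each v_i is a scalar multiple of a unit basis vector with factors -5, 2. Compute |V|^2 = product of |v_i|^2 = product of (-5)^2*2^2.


Each vector v_i has |v_i|^2 = s_i^2
Squared scales: (-5)^2 = 25, 2^2 = 4
|V|^2 = 25 * 4
= 100


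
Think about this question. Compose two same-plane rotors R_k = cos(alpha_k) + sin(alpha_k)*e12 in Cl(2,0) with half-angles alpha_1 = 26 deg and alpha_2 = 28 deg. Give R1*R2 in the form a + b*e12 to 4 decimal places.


Same-plane rotors commute and their half-angles add:
R1*R2 = cos(a1 + a2) + sin(a1 + a2)*e12.
a1 + a2 = 26 + 28 = 54 deg
cos(54 deg) = 0.5878
sin(54 deg) = 0.8090
R1*R2 = 0.5878 + 0.8090*e12


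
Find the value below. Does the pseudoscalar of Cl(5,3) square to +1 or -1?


The pseudoscalar I = e1...e_n (product of all n generators) of Cl(p,q) satisfies I^2 = (-1)^(q + n(n-1)/2).
p = 5, q = 3, n = p + q = 8
n(n-1)/2 = 8 * 7 / 2 = 28
Exponent = q + n(n-1)/2 = 3 + 28 = 31
I^2 = (-1)^31 = -1


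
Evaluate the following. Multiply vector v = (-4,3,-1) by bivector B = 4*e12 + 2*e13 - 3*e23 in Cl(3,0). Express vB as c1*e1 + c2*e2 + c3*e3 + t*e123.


vB has grade-1 (vector) and grade-3 (trivector) parts: vB = (v _| B) + (v ^ B).
Vector part <vB>_1:
  e1: -v2*b12 - v3*b13 = -(3)*(4) - (-1)*(2) = -10
  e2: v1*b12 - v3*b23 = (-4)*(4) - (-1)*(-3) = -19
  e3: v1*b13 + v2*b23 = (-4)*(2) + (3)*(-3) = -17
Trivector part <vB>_3:
  e123: v1*b23 - v2*b13 + v3*b12 = (-4)*(-3) - (3)*(2) + (-1)*(4) = 2
vB = -10*e1 - 19*e2 - 17*e3 + 2*e123


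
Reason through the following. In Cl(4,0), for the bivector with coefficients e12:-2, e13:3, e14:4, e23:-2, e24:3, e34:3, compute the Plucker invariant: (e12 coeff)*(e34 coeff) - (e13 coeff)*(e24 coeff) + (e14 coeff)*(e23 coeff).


Plucker relation: af - be + cd
a*f = (-2)*3 = -6
b*e = 3*3 = 9
c*d = 4*(-2) = -8
af - be + cd = -6 - 9 + (-8)
= -23


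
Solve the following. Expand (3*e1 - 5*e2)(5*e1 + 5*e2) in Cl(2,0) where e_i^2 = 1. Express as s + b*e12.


Expand: (3*e1 - 5*e2)(5*e1 + 5*e2)
= 3*5*e1e1 + 3*5*e1e2 + (-5)*5*e2e1 + (-5)*5*e2e2
Using e1^2 = e2^2 = 1, e2e1 = -e1e2:
Scalar part s = 3*5 + (-5)*5 = 15 + (-25) = -10
Bivector part b = 3*5 - (-5)*5 = 15 - (-25) = 40
uv = -10 + 40*e12


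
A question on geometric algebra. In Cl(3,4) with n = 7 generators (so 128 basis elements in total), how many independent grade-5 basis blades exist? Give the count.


Number of grade-k basis blades in Cl(p,q) with n = p + q is C(n, k).
n = 3 + 4 = 7
C(7, 5) = 7! / (5! * 2!)
= 5040 / (120 * 2)
= 21


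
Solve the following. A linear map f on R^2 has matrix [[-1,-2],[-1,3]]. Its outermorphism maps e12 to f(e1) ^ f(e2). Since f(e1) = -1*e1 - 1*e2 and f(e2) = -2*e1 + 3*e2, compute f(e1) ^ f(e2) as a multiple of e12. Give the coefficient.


The outermorphism of a linear map f sends e1^e2 to f(e1)^f(e2).
f(e1) = -1*e1 - 1*e2
f(e2) = -2*e1 + 3*e2
f(e1) ^ f(e2) = (-1*e1 - 1*e2) ^ (-2*e1 + 3*e2)
= (-1)*3*e12 + (-1)*(-2)*e21
= (-3 - 2)*e12
= -5*e12
Coefficient = -5


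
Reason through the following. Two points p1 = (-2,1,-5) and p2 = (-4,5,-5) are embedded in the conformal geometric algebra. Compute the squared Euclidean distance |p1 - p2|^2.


p1 - p2 = (2, -4, 0)
|p1 - p2|^2 = 2^2 + (-4)^2 + 0^2
= 4 + 16 + 0
= 20


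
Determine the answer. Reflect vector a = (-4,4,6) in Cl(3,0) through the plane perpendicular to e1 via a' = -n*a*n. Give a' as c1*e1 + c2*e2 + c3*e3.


Reflection formula: a' = -n*a*n, with n = e1 (unit vector, n^2 = 1).
For reflection through hyperplane perp to e1:
The component along e1 flips sign, others stay.
a = (-4, 4, 6)
a' = (4, 4, 6)
a' = 4*e1 + 4*e2 + 6*e3


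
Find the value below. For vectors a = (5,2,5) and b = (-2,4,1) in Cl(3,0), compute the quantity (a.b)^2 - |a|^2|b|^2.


a . b = 5*(-2) + 2*4 + 5*1
= -10 + 8 + 5 = 3
|a|^2 = 5^2 + 2^2 + 5^2 = 54
|b|^2 = (-2)^2 + 4^2 + 1^2 = 21
(a.b)^2 = 3^2 = 9
|a|^2 * |b|^2 = 54 * 21 = 1134
Result = 9 - 1134 = -1125


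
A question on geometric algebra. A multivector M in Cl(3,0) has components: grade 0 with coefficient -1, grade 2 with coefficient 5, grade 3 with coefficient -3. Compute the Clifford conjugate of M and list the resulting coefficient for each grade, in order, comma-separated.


Clifford conjugate sign for grade k: (-1)^(k(k+1)/2)
Grade 0: (-1)^(0*1/2) = (-1)^0 = 1, coeff -1 -> -1
Grade 2: (-1)^(2*3/2) = (-1)^3 = -1, coeff 5 -> -5
Grade 3: (-1)^(3*4/2) = (-1)^6 = 1, coeff -3 -> -3
Conjugated coefficients: -1, -5, -3


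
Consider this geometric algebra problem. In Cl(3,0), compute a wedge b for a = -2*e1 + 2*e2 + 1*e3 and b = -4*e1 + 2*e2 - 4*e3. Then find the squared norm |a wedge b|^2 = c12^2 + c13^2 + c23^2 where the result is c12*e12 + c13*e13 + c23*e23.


a wedge b = (a1*b2 - a2*b1)*e12 + (a1*b3 - a3*b1)*e13 + (a2*b3 - a3*b2)*e23
e12 coeff: (-2)*2 - 2*(-4) = -4 - (-8) = 4
e13 coeff: (-2)*(-4) - 1*(-4) = 8 - (-4) = 12
e23 coeff: 2*(-4) - 1*2 = -8 - 2 = -10
|a wedge b|^2 = 4^2 + 12^2 + (-10)^2
= 16 + 144 + 100
= 260


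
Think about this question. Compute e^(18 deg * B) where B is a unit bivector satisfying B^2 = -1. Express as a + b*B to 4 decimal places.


For a unit bivector B with B^2 = -1, the exponential series gives
e^(theta*B) = cos(theta) + sin(theta)*B (the GA analogue of Euler's formula).
theta = 18 degrees = 0.314159 rad
cos(18 deg) = 0.9511
sin(18 deg) = 0.3090
exp(theta*B) = 0.9511 + 0.3090*B


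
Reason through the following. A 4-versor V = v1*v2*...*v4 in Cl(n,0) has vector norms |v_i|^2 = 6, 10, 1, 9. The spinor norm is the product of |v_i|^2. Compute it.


Spinor norm N(V) = |v1|^2 * |v2|^2 * ... * |v4|^2
= 6 * 10 * 1 * 9
Running product: 6, 60, 60, 540
N(V) = 540


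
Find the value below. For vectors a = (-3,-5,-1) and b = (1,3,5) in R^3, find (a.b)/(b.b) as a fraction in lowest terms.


Projection coefficient = (a . b) / (b . b)
a . b = (-3)*1 + (-5)*3 + (-1)*5
= -3 + (-15) + (-5) = -23
b . b = 1^2 + 3^2 + 5^2
= 1 + 9 + 25 = 35
Coefficient = -23/35
In lowest terms: -23/35


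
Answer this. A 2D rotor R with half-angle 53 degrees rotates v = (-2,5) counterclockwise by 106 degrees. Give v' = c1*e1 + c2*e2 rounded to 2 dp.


Rotor R = cos(53deg) - sin(53deg)*e12
Rotation angle theta = 2 * 53 = 106 degrees
v' = R*v*~R rotates v by theta.
cos(106deg) = -0.2756, sin(106deg) = 0.9613
v'_1 = -2*cos(106deg) - 5*sin(106deg)
= -2*(-0.2756) - 5*0.9613
= -4.26
v'_2 = -2*sin(106deg) + 5*cos(106deg)
= -2*0.9613 + 5*(-0.2756)
= -3.30
v' = -4.26*e1 - 3.30*e2


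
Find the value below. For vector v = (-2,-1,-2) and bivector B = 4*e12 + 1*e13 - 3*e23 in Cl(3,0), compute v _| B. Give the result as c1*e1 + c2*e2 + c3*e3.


Left contraction v _| B = <vB>_1 (grade-1 part of the geometric product vB).
Using e1_|e12 = e2, e2_|e12 = -e1, e1_|e13 = e3, e3_|e13 = -e1, e2_|e23 = e3, e3_|e23 = -e2:
e1 coeff: -v2*b12 - v3*b13 = -(-1)*(4) - (-2)*(1) = 6
e2 coeff: v1*b12 - v3*b23 = (-2)*(4) - (-2)*(-3) = -14
e3 coeff: v1*b13 + v2*b23 = (-2)*(1) + (-1)*(-3) = 1
v _| B = 6*e1 - 14*e2 + 1*e3


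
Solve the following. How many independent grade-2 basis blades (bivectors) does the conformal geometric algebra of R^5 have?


The conformal model of R^5 uses Cl(6,1) with m = 5 + 2 = 7 generators.
Number of grade-2 blades = C(m, 2) = C(7, 2)
= 7*6/2 = 21


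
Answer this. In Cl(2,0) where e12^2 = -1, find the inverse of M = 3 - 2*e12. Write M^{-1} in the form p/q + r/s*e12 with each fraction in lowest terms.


M = 3 - 2*e12, where e12^2 = -1.
Since M commutes with its reverse ~M = a - b*e12, M * ~M = a^2 - b^2*e12^2 = a^2 + b^2.
So M^{-1} = ~M / (a^2 + b^2) = (a - b*e12)/(a^2 + b^2).
a^2 + b^2 = 9 + 4 = 13
Scalar part = 3/13 = 3/13
Bivector coeff = 2/13 = 2/13
M^{-1} = 3/13 + 2/13*e12


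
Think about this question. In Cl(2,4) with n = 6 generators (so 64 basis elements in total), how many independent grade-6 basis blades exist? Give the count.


Number of grade-k basis blades in Cl(p,q) with n = p + q is C(n, k).
n = 2 + 4 = 6
C(6, 6) = 6! / (6! * 0!)
= 720 / (720 * 1)
= 1


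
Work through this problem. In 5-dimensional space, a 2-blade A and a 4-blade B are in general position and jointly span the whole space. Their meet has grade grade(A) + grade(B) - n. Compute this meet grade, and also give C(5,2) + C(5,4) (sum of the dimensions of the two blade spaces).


Meet grade = grade(A) + grade(B) - n
= 2 + 4 - 5 = 1
C(5,2) = 10
C(5,4) = 5
dim_A + dim_B = 10 + 5 = 15


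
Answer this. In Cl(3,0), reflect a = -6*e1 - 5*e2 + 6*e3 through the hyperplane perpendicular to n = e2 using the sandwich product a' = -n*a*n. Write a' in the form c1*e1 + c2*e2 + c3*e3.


Reflection formula: a' = -n*a*n, with n = e2 (unit vector, n^2 = 1).
For reflection through hyperplane perp to e2:
The component along e2 flips sign, others stay.
a = (-6, -5, 6)
a' = (-6, 5, 6)
a' = -6*e1 + 5*e2 + 6*e3


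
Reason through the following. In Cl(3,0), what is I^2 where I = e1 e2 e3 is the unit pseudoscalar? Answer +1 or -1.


The pseudoscalar I = e1...e_n (product of all n generators) of Cl(p,q) satisfies I^2 = (-1)^(q + n(n-1)/2).
p = 3, q = 0, n = p + q = 3
n(n-1)/2 = 3 * 2 / 2 = 3
Exponent = q + n(n-1)/2 = 0 + 3 = 3
I^2 = (-1)^3 = -1


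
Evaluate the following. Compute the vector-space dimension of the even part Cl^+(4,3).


Even subalgebra dimension = 2^(n-1)
n = 4 + 3 = 7
2^(7 - 1) = 2^6 = 64
Verification: sum of C(7,k) for even k = 1 + 21 + 35 + 7 = 64
Result = 64


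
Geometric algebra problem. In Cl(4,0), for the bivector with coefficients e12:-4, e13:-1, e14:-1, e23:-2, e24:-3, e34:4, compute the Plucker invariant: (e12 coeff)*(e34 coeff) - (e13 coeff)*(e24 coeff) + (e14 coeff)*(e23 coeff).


Plucker relation: af - be + cd
a*f = (-4)*4 = -16
b*e = (-1)*(-3) = 3
c*d = (-1)*(-2) = 2
af - be + cd = -16 - 3 + 2
= -17


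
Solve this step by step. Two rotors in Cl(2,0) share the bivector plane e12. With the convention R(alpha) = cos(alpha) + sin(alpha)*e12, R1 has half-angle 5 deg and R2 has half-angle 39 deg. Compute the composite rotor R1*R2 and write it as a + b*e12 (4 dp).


Same-plane rotors commute and their half-angles add:
R1*R2 = cos(a1 + a2) + sin(a1 + a2)*e12.
a1 + a2 = 5 + 39 = 44 deg
cos(44 deg) = 0.7193
sin(44 deg) = 0.6947
R1*R2 = 0.7193 + 0.6947*e12


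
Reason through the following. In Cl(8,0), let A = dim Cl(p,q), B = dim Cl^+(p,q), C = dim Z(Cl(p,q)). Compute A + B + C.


n = 8 + 0 = 8
Total dim = 2^8 = 256
Even subalgebra dim = 2^7 = 128
n is even, so center dim = 1
Sum = 256 + 128 + 1 = 385


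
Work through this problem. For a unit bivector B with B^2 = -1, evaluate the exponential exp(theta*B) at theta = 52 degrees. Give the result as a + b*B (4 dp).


For a unit bivector B with B^2 = -1, the exponential series gives
e^(theta*B) = cos(theta) + sin(theta)*B (the GA analogue of Euler's formula).
theta = 52 degrees = 0.907571 rad
cos(52 deg) = 0.6157
sin(52 deg) = 0.7880
exp(theta*B) = 0.6157 + 0.7880*B


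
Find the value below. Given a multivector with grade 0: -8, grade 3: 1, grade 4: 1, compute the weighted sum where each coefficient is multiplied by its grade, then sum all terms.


Grade-weighted sum = sum of grade_k * coefficient_k
0*(-8) = 0
3*1 = 3
4*1 = 4
Total = 0 + 3 + 4 = 7


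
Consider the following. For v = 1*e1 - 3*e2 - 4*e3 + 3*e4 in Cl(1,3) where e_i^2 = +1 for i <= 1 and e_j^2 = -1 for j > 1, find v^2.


v^2 = sum of c_i^2 * e_i^2
Positive signature terms (e_i^2 = +1): 1^2 = 1
Negative signature terms (e_j^2 = -1): (-3)^2 + (-4)^2 + 3^2 = 34
v^2 = 1 - 34 = -33


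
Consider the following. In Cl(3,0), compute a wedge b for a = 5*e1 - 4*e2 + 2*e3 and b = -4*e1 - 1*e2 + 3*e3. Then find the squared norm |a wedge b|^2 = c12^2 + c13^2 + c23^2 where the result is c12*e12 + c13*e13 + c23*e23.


a wedge b = (a1*b2 - a2*b1)*e12 + (a1*b3 - a3*b1)*e13 + (a2*b3 - a3*b2)*e23
e12 coeff: 5*(-1) - (-4)*(-4) = -5 - 16 = -21
e13 coeff: 5*3 - 2*(-4) = 15 - (-8) = 23
e23 coeff: (-4)*3 - 2*(-1) = -12 - (-2) = -10
|a wedge b|^2 = (-21)^2 + 23^2 + (-10)^2
= 441 + 529 + 100
= 1070


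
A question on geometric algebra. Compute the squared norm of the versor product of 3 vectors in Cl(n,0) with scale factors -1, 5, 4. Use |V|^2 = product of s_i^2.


Each vector v_i has |v_i|^2 = s_i^2
Squared scales: (-1)^2 = 1, 5^2 = 25, 4^2 = 16
|V|^2 = 1 * 25 * 16
= 400


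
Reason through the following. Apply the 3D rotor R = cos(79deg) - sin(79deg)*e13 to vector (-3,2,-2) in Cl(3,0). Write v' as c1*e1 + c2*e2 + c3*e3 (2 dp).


Rotor R = cos(79deg) - sin(79deg)*e13
Rotation angle theta = 2 * 79 = 158 degrees in the e13 plane (e1 -> e3).
The component perpendicular to the plane (e2) is invariant: v'_2 = v2 = 2.00
cos(158deg) = -0.9272, sin(158deg) = 0.3746
v'_1 = v1*cos(theta) - v3*sin(theta) = -3*(-0.9272) - (-2)*0.3746 = 3.53
v'_3 = v1*sin(theta) + v3*cos(theta) = -3*0.3746 + (-2)*(-0.9272) = 0.73
v' = 3.53*e1 + 2.00*e2 + 0.73*e3


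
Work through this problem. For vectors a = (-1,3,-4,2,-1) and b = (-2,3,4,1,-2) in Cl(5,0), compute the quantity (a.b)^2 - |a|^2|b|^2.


a . b = (-1)*(-2) + 3*3 + (-4)*4 + 2*1 + (-1)*(-2)
= 2 + 9 + (-16) + 2 + 2 = -1
|a|^2 = (-1)^2 + 3^2 + (-4)^2 + 2^2 + (-1)^2 = 31
|b|^2 = (-2)^2 + 3^2 + 4^2 + 1^2 + (-2)^2 = 34
(a.b)^2 = (-1)^2 = 1
|a|^2 * |b|^2 = 31 * 34 = 1054
Result = 1 - 1054 = -1053


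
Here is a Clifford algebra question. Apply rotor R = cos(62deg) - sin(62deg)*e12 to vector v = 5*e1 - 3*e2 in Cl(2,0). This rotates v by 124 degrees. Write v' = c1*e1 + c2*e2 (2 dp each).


Rotor R = cos(62deg) - sin(62deg)*e12
Rotation angle theta = 2 * 62 = 124 degrees
v' = R*v*~R rotates v by theta.
cos(124deg) = -0.5592, sin(124deg) = 0.8290
v'_1 = 5*cos(124deg) - (-3)*sin(124deg)
= 5*(-0.5592) - (-3)*0.8290
= -0.31
v'_2 = 5*sin(124deg) + (-3)*cos(124deg)
= 5*0.8290 + (-3)*(-0.5592)
= 5.82
v' = -0.31*e1 + 5.82*e2


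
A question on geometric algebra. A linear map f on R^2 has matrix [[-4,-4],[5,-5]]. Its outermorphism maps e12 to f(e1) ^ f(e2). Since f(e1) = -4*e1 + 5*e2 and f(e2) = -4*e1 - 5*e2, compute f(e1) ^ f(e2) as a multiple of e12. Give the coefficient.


The outermorphism of a linear map f sends e1^e2 to f(e1)^f(e2).
f(e1) = -4*e1 + 5*e2
f(e2) = -4*e1 - 5*e2
f(e1) ^ f(e2) = (-4*e1 + 5*e2) ^ (-4*e1 - 5*e2)
= (-4)*(-5)*e12 + 5*(-4)*e21
= (20 - (-20))*e12
= 40*e12
Coefficient = 40


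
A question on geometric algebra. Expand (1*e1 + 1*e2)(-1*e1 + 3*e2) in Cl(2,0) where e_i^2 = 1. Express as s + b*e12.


Expand: (1*e1 + 1*e2)(-1*e1 + 3*e2)
= 1*(-1)*e1e1 + 1*3*e1e2 + 1*(-1)*e2e1 + 1*3*e2e2
Using e1^2 = e2^2 = 1, e2e1 = -e1e2:
Scalar part s = 1*(-1) + 1*3 = -1 + 3 = 2
Bivector part b = 1*3 - 1*(-1) = 3 - (-1) = 4
uv = 2 + 4*e12


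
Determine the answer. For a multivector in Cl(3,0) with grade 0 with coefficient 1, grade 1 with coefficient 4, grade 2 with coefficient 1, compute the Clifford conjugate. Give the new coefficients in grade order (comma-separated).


Clifford conjugate sign for grade k: (-1)^(k(k+1)/2)
Grade 0: (-1)^(0*1/2) = (-1)^0 = 1, coeff 1 -> 1
Grade 1: (-1)^(1*2/2) = (-1)^1 = -1, coeff 4 -> -4
Grade 2: (-1)^(2*3/2) = (-1)^3 = -1, coeff 1 -> -1
Conjugated coefficients: 1, -4, -1


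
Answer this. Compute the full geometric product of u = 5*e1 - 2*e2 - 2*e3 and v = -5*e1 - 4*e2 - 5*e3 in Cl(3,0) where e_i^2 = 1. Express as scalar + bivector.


In Cl(3,0): e_i^2 = 1, e_ie_j = -e_je_i for i != j.
Scalar part = u . v = 5*(-5) + (-2)*(-4) + (-2)*(-5)
= -25 + 8 + 10 = -7
e12 coeff = 5*(-4) - (-2)*(-5) = -20 - 10 = -30
e13 coeff = 5*(-5) - (-2)*(-5) = -25 - 10 = -35
e23 coeff = (-2)*(-5) - (-2)*(-4) = 10 - 8 = 2
uv = -7 - 30*e12 - 35*e13 + 2*e23


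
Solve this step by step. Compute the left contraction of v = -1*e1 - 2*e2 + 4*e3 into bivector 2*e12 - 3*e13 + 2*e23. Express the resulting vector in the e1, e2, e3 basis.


Left contraction v _| B = <vB>_1 (grade-1 part of the geometric product vB).
Using e1_|e12 = e2, e2_|e12 = -e1, e1_|e13 = e3, e3_|e13 = -e1, e2_|e23 = e3, e3_|e23 = -e2:
e1 coeff: -v2*b12 - v3*b13 = -(-2)*(2) - (4)*(-3) = 16
e2 coeff: v1*b12 - v3*b23 = (-1)*(2) - (4)*(2) = -10
e3 coeff: v1*b13 + v2*b23 = (-1)*(-3) + (-2)*(2) = -1
v _| B = 16*e1 - 10*e2 - 1*e3


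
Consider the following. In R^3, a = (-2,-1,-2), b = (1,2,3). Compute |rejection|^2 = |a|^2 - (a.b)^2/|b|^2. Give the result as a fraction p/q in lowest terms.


|a|^2 = (-2)^2 + (-1)^2 + (-2)^2 = 9
|b|^2 = 1^2 + 2^2 + 3^2 = 14
a . b = (-2)*1 + (-1)*2 + (-2)*3 = -10
(a.b)^2 = (-10)^2 = 100
|rej|^2 = 9 - 100/14
= (126 - 100)/14
= 26/14
In lowest terms: 13/7


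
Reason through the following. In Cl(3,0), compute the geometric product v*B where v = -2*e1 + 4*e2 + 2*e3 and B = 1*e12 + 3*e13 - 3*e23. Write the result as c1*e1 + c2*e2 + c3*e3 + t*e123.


vB has grade-1 (vector) and grade-3 (trivector) parts: vB = (v _| B) + (v ^ B).
Vector part <vB>_1:
  e1: -v2*b12 - v3*b13 = -(4)*(1) - (2)*(3) = -10
  e2: v1*b12 - v3*b23 = (-2)*(1) - (2)*(-3) = 4
  e3: v1*b13 + v2*b23 = (-2)*(3) + (4)*(-3) = -18
Trivector part <vB>_3:
  e123: v1*b23 - v2*b13 + v3*b12 = (-2)*(-3) - (4)*(3) + (2)*(1) = -4
vB = -10*e1 + 4*e2 - 18*e3 - 4*e123


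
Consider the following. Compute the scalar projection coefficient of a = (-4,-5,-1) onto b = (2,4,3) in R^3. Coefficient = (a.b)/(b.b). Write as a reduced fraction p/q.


Projection coefficient = (a . b) / (b . b)
a . b = (-4)*2 + (-5)*4 + (-1)*3
= -8 + (-20) + (-3) = -31
b . b = 2^2 + 4^2 + 3^2
= 4 + 16 + 9 = 29
Coefficient = -31/29
In lowest terms: -31/29


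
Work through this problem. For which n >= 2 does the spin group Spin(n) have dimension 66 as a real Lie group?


dim Spin(n) = dim so(n) = n(n-1)/2.
Solve n(n-1)/2 = 66, i.e. n^2 - n - 132 = 0.
Discriminant = 1 + 8*66 = 529
n = (1 + sqrt(529))/2 = (1 + 23)/2 = 12


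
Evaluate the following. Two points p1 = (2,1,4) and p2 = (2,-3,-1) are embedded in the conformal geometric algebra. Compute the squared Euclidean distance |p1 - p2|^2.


p1 - p2 = (0, 4, 5)
|p1 - p2|^2 = 0^2 + 4^2 + 5^2
= 0 + 16 + 25
= 41


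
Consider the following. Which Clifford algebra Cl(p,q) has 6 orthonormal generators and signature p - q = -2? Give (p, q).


We need p + q = 6 and p - q = -2.
Adding: 2p = 6 + (-2) = 4, so p = 2.
Then q = 6 - 2 = 4.
(p, q) = (2, 4)


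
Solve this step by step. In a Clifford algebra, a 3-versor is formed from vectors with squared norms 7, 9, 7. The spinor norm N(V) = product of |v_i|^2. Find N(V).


Spinor norm N(V) = |v1|^2 * |v2|^2 * ... * |v3|^2
= 7 * 9 * 7
Running product: 7, 63, 441
N(V) = 441


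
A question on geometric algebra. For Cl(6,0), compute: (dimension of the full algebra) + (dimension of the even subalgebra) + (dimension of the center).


n = 6 + 0 = 6
Total dim = 2^6 = 64
Even subalgebra dim = 2^5 = 32
n is even, so center dim = 1
Sum = 64 + 32 + 1 = 97


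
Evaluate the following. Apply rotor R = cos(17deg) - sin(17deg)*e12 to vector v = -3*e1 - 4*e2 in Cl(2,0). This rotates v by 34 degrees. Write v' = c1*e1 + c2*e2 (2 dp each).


Rotor R = cos(17deg) - sin(17deg)*e12
Rotation angle theta = 2 * 17 = 34 degrees
v' = R*v*~R rotates v by theta.
cos(34deg) = 0.8290, sin(34deg) = 0.5592
v'_1 = -3*cos(34deg) - (-4)*sin(34deg)
= -3*0.8290 - (-4)*0.5592
= -0.25
v'_2 = -3*sin(34deg) + (-4)*cos(34deg)
= -3*0.5592 + (-4)*0.8290
= -4.99
v' = -0.25*e1 - 4.99*e2


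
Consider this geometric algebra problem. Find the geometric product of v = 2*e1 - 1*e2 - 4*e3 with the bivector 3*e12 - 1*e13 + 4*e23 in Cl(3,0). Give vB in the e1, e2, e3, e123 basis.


vB has grade-1 (vector) and grade-3 (trivector) parts: vB = (v _| B) + (v ^ B).
Vector part <vB>_1:
  e1: -v2*b12 - v3*b13 = -(-1)*(3) - (-4)*(-1) = -1
  e2: v1*b12 - v3*b23 = (2)*(3) - (-4)*(4) = 22
  e3: v1*b13 + v2*b23 = (2)*(-1) + (-1)*(4) = -6
Trivector part <vB>_3:
  e123: v1*b23 - v2*b13 + v3*b12 = (2)*(4) - (-1)*(-1) + (-4)*(3) = -5
vB = -1*e1 + 22*e2 - 6*e3 - 5*e123
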